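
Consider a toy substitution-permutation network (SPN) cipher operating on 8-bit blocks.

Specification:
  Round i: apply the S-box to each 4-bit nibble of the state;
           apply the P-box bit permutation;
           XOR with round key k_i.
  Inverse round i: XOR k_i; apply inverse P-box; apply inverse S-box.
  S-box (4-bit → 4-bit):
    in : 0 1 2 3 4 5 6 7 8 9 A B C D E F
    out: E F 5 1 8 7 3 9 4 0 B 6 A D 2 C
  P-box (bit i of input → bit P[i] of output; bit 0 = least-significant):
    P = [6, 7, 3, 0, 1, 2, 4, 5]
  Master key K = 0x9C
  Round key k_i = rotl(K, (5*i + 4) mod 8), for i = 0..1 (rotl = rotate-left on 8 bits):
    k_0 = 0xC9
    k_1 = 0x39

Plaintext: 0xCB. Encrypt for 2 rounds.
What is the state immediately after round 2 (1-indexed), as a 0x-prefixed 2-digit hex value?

s_0 = plaintext = 0xCB
s_1 = Round(s_0, k_0) = 0x65
s_2 = Round(s_1, k_1) = 0xF7

0xF7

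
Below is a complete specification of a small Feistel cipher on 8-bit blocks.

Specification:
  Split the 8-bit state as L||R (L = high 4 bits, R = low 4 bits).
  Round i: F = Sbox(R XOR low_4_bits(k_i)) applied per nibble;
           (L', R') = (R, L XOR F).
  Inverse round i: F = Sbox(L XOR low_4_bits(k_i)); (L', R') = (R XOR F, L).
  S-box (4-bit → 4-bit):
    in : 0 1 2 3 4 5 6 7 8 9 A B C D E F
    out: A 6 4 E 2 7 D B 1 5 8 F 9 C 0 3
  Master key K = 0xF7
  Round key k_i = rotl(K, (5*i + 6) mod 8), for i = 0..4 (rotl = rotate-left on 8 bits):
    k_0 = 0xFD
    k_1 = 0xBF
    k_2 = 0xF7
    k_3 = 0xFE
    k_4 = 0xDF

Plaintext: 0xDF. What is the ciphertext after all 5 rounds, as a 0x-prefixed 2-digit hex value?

s_0 = plaintext = 0xDF
s_1 = Round(s_0, k_0) = 0xF9
s_2 = Round(s_1, k_1) = 0x92
s_3 = Round(s_2, k_2) = 0x2E
s_4 = Round(s_3, k_3) = 0xE8
s_5 = Round(s_4, k_4) = 0x85

0x85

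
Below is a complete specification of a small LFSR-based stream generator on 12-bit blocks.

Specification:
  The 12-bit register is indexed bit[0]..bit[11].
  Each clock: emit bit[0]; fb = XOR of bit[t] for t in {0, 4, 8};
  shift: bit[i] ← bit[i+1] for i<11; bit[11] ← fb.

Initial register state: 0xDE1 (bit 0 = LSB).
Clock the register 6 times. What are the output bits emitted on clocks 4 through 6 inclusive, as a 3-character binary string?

001

reg_0 = 0xDE1
clock 1: out=1, reg = 0x6F0
clock 2: out=0, reg = 0xB78
clock 3: out=0, reg = 0x5BC
clock 4: out=0, reg = 0x2DE
clock 5: out=0, reg = 0x96F
clock 6: out=1, reg = 0x4B7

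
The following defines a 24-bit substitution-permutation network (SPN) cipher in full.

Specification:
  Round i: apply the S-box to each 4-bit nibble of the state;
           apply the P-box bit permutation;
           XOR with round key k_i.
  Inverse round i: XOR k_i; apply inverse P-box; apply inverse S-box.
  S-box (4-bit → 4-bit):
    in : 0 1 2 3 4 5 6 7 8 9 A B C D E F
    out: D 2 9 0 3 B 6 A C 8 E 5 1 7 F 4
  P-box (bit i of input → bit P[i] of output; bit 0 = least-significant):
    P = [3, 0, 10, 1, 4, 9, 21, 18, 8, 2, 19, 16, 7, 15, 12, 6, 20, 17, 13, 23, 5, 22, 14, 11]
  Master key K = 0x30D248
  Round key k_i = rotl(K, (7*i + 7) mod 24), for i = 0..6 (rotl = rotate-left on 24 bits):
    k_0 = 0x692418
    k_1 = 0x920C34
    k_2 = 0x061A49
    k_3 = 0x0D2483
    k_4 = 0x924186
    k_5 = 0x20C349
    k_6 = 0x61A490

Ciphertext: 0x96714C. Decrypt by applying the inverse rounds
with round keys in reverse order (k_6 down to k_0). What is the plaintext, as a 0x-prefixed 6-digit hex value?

s_0 = ciphertext = 0x96714C
s_1 = InvRound(s_0, k_6) = 0x65E50B
s_2 = InvRound(s_1, k_5) = 0x1F9978
s_3 = InvRound(s_2, k_4) = 0x09EA22
s_4 = InvRound(s_3, k_3) = 0x034376
s_5 = InvRound(s_4, k_2) = 0x03F525
s_6 = InvRound(s_5, k_1) = 0x8062C1
s_7 = InvRound(s_6, k_0) = 0x6928DD

0x6928DD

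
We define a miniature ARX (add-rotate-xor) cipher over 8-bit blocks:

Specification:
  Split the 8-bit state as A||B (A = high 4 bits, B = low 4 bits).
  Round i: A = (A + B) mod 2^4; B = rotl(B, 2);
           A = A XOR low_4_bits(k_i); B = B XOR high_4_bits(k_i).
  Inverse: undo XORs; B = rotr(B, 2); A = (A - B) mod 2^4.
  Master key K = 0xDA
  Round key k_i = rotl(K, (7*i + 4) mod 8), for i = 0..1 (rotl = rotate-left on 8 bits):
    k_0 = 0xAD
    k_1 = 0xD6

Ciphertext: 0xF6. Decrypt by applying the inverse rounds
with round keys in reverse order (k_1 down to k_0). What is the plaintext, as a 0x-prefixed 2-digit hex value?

0x51

s_0 = ciphertext = 0xF6
s_1 = InvRound(s_0, k_1) = 0xBE
s_2 = InvRound(s_1, k_0) = 0x51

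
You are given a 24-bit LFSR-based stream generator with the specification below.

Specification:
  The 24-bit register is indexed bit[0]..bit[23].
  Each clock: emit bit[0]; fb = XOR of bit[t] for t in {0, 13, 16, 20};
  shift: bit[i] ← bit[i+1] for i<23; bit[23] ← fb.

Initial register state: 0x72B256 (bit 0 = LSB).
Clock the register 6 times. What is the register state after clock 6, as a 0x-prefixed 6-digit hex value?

reg_0 = 0x72B256
clock 1: out=0, reg = 0x39592B
clock 2: out=1, reg = 0x9CAC95
clock 3: out=1, reg = 0xCE564A
clock 4: out=0, reg = 0x672B25
clock 5: out=1, reg = 0xB39592
clock 6: out=0, reg = 0x59CAC9

0x59CAC9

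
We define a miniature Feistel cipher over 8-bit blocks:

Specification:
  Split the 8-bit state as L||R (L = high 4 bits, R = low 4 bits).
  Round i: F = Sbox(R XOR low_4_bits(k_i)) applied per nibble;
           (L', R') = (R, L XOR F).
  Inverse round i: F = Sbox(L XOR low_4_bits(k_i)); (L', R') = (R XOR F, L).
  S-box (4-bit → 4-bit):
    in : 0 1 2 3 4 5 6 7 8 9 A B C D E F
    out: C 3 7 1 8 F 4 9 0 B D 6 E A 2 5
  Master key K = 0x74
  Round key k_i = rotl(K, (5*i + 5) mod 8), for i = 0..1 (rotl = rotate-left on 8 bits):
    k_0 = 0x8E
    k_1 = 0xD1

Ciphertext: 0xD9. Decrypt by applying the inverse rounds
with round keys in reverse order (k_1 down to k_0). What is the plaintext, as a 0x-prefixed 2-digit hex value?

s_0 = ciphertext = 0xD9
s_1 = InvRound(s_0, k_1) = 0x7D
s_2 = InvRound(s_1, k_0) = 0x67

0x67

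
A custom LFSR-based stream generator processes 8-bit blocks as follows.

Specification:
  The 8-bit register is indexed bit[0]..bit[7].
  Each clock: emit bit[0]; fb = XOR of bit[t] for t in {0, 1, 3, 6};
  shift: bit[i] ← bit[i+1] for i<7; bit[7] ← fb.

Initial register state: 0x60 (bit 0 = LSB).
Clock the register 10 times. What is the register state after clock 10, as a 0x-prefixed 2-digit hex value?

0x26

reg_0 = 0x60
clock 1: out=0, reg = 0xB0
clock 2: out=0, reg = 0x58
clock 3: out=0, reg = 0x2C
clock 4: out=0, reg = 0x96
clock 5: out=0, reg = 0xCB
clock 6: out=1, reg = 0x65
clock 7: out=1, reg = 0x32
clock 8: out=0, reg = 0x99
clock 9: out=1, reg = 0x4C
clock 10: out=0, reg = 0x26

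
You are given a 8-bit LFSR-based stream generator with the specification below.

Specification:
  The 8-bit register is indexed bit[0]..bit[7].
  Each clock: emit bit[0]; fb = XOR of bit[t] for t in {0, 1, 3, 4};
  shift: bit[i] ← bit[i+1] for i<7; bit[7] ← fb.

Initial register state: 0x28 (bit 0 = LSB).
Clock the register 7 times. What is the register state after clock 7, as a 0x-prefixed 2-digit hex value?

0xD6

reg_0 = 0x28
clock 1: out=0, reg = 0x94
clock 2: out=0, reg = 0xCA
clock 3: out=0, reg = 0x65
clock 4: out=1, reg = 0xB2
clock 5: out=0, reg = 0x59
clock 6: out=1, reg = 0xAC
clock 7: out=0, reg = 0xD6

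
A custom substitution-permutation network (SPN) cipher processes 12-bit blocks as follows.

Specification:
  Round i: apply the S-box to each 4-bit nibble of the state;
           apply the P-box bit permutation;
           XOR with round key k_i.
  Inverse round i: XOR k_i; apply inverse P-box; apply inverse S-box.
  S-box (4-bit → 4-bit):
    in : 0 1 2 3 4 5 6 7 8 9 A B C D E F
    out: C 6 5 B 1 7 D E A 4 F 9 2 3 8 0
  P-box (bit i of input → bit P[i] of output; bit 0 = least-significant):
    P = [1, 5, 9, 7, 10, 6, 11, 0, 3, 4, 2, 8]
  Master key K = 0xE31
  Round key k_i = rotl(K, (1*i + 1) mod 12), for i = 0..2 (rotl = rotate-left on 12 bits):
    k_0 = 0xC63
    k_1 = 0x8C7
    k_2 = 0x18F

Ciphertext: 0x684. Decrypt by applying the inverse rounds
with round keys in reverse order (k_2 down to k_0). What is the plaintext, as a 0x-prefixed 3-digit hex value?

0xE1A

s_0 = ciphertext = 0x684
s_1 = InvRound(s_0, k_2) = 0xBB2
s_2 = InvRound(s_1, k_1) = 0x781
s_3 = InvRound(s_2, k_0) = 0xE1A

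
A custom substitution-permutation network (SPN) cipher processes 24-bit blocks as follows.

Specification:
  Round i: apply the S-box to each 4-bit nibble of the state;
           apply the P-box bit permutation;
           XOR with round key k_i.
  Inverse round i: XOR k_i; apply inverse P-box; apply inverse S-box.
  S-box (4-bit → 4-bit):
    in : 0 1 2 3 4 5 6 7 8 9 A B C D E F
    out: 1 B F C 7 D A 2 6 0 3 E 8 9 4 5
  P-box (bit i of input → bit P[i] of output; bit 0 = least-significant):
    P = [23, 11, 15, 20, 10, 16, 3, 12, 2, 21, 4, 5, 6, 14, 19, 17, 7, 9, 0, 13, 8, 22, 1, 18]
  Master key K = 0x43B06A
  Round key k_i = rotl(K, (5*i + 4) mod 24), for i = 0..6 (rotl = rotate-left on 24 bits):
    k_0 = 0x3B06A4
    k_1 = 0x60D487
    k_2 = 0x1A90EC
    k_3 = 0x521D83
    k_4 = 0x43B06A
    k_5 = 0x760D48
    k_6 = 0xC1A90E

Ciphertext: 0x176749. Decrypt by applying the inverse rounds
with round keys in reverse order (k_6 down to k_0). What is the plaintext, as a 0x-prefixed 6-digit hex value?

s_0 = ciphertext = 0x176749
s_1 = InvRound(s_0, k_6) = 0xB81002
s_2 = InvRound(s_1, k_5) = 0x29595A
s_3 = InvRound(s_2, k_4) = 0xACBB98
s_4 = InvRound(s_3, k_3) = 0xBB38F5
s_5 = InvRound(s_4, k_2) = 0x939884
s_6 = InvRound(s_5, k_1) = 0x8E67A1
s_7 = InvRound(s_6, k_0) = 0xD37A7D

0xD37A7D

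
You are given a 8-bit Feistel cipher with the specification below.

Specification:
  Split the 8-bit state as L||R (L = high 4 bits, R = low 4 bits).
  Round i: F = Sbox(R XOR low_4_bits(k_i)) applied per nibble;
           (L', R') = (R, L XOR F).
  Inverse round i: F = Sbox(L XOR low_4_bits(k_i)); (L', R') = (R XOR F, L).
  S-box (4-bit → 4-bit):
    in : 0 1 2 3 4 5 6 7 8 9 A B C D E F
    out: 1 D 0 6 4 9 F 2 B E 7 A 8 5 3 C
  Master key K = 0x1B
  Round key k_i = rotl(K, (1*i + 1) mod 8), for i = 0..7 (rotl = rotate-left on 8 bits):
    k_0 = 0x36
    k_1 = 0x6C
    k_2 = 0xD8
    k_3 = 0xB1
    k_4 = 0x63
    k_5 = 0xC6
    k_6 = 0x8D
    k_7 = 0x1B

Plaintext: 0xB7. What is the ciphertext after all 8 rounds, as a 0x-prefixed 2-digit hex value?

s_0 = plaintext = 0xB7
s_1 = Round(s_0, k_0) = 0x76
s_2 = Round(s_1, k_1) = 0x60
s_3 = Round(s_2, k_2) = 0x0D
s_4 = Round(s_3, k_3) = 0xD8
s_5 = Round(s_4, k_4) = 0x87
s_6 = Round(s_5, k_5) = 0x75
s_7 = Round(s_6, k_6) = 0x5C
s_8 = Round(s_7, k_7) = 0xC7

0xC7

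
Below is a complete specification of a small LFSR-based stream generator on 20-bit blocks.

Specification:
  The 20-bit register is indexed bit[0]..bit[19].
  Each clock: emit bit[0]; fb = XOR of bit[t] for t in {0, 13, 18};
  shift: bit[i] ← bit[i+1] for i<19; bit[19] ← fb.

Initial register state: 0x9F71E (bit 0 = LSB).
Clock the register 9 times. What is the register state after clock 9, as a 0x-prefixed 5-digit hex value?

reg_0 = 0x9F71E
clock 1: out=0, reg = 0xCFB8F
clock 2: out=1, reg = 0xE7DC7
clock 3: out=1, reg = 0xF3EE3
clock 4: out=1, reg = 0xF9F71
clock 5: out=1, reg = 0x7CFB8
clock 6: out=0, reg = 0xBE7DC
clock 7: out=0, reg = 0xDF3EE
clock 8: out=0, reg = 0x6F9F7
clock 9: out=1, reg = 0xB7CFB

0xB7CFB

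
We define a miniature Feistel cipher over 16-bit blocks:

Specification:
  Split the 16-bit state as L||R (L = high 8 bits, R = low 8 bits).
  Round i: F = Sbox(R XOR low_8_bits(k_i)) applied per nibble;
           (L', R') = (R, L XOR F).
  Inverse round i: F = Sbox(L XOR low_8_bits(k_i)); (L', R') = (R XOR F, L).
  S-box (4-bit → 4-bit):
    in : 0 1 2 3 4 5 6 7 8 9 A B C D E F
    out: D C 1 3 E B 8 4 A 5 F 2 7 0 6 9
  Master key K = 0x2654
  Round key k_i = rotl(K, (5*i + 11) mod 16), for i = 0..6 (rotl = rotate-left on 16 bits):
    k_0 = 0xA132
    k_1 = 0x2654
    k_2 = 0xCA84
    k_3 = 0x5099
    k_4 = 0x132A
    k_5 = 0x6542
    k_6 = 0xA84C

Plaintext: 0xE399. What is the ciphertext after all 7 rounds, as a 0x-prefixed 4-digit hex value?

s_0 = plaintext = 0xE399
s_1 = Round(s_0, k_0) = 0x9911
s_2 = Round(s_1, k_1) = 0x1172
s_3 = Round(s_2, k_2) = 0x7289
s_4 = Round(s_3, k_3) = 0x89BF
s_5 = Round(s_4, k_4) = 0xBFD2
s_6 = Round(s_5, k_5) = 0xD2E2
s_7 = Round(s_6, k_6) = 0xE224

0xE224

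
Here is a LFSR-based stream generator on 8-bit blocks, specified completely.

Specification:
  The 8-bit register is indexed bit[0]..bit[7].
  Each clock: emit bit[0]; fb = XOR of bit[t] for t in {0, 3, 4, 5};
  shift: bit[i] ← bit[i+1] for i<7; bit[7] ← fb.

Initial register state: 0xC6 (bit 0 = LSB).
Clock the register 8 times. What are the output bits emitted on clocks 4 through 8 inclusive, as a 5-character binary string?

00011

reg_0 = 0xC6
clock 1: out=0, reg = 0x63
clock 2: out=1, reg = 0x31
clock 3: out=1, reg = 0x98
clock 4: out=0, reg = 0x4C
clock 5: out=0, reg = 0xA6
clock 6: out=0, reg = 0xD3
clock 7: out=1, reg = 0x69
clock 8: out=1, reg = 0xB4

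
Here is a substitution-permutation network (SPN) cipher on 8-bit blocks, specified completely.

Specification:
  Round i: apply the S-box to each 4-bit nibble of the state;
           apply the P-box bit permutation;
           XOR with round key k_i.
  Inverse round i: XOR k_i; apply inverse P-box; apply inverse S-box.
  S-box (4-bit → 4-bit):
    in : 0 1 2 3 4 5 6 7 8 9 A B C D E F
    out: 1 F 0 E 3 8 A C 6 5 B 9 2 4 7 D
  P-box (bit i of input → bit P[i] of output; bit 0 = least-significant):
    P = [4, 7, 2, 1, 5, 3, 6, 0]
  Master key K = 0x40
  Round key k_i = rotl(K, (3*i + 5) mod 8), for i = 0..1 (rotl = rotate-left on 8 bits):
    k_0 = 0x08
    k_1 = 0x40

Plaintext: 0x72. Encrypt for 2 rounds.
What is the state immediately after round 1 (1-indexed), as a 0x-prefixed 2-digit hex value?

0x49

s_0 = plaintext = 0x72
s_1 = Round(s_0, k_0) = 0x49
s_2 = Round(s_1, k_1) = 0x7C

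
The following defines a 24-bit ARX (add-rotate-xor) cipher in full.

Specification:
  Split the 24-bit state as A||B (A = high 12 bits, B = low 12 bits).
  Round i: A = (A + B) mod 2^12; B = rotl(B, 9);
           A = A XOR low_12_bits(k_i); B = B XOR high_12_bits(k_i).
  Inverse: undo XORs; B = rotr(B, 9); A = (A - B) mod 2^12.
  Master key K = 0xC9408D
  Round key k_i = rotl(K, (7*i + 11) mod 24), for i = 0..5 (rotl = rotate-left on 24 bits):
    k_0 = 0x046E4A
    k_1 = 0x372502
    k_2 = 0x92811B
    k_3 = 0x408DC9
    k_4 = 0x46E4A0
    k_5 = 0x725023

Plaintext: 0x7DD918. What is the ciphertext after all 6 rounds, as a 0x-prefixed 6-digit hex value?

s_0 = plaintext = 0x7DD918
s_1 = Round(s_0, k_0) = 0xEBF165
s_2 = Round(s_1, k_1) = 0x52695E
s_3 = Round(s_2, k_2) = 0xF9F403
s_4 = Round(s_3, k_3) = 0xE6B288
s_5 = Round(s_4, k_4) = 0x45343F
s_6 = Round(s_5, k_5) = 0x8B19A2

0x8B19A2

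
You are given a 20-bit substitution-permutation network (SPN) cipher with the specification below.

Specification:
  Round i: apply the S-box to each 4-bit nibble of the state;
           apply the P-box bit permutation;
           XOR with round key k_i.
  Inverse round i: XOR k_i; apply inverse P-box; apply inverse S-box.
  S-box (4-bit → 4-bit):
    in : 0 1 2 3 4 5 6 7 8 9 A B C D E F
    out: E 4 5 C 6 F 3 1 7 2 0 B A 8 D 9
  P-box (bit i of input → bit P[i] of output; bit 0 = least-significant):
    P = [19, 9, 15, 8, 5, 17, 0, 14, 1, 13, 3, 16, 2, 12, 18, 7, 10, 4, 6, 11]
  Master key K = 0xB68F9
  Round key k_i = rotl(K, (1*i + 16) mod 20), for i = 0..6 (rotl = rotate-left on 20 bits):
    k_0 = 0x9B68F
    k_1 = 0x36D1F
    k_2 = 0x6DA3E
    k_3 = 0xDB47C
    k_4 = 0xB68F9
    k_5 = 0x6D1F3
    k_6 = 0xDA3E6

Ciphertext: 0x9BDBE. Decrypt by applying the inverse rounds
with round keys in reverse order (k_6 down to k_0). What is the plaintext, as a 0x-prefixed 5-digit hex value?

s_0 = ciphertext = 0x9BDBE
s_1 = InvRound(s_0, k_6) = 0x541A9
s_2 = InvRound(s_1, k_5) = 0x49E91
s_3 = InvRound(s_2, k_4) = 0x240B8
s_4 = InvRound(s_3, k_3) = 0x25CC2
s_5 = InvRound(s_4, k_2) = 0x8E174
s_6 = InvRound(s_5, k_1) = 0xEAE82
s_7 = InvRound(s_6, k_0) = 0xD834A

0xD834A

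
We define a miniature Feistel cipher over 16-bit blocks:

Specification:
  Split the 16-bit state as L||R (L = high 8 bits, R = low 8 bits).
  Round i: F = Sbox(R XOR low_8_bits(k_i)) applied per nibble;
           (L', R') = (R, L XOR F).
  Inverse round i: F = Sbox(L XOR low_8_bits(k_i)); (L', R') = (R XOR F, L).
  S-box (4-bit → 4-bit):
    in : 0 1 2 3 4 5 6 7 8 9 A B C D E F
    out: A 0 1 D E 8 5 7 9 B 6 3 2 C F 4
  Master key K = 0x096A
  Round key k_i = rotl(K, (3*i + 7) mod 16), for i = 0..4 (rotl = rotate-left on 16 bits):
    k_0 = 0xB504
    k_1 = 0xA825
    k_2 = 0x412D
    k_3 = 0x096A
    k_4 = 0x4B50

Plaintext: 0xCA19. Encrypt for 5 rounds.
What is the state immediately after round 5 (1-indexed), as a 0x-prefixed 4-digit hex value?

s_0 = plaintext = 0xCA19
s_1 = Round(s_0, k_0) = 0x19C6
s_2 = Round(s_1, k_1) = 0xC6E4
s_3 = Round(s_2, k_2) = 0xE4ED
s_4 = Round(s_3, k_3) = 0xED73
s_5 = Round(s_4, k_4) = 0x73F0

0x73F0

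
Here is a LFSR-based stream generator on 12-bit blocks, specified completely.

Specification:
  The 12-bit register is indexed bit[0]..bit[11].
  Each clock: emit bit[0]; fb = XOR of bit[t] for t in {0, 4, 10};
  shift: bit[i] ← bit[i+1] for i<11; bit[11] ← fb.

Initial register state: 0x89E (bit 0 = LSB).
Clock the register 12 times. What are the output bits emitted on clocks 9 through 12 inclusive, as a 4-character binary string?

reg_0 = 0x89E
clock 1: out=0, reg = 0xC4F
clock 2: out=1, reg = 0x627
clock 3: out=1, reg = 0x313
clock 4: out=1, reg = 0x189
clock 5: out=1, reg = 0x8C4
clock 6: out=0, reg = 0x462
clock 7: out=0, reg = 0xA31
clock 8: out=1, reg = 0x518
clock 9: out=0, reg = 0x28C
clock 10: out=0, reg = 0x146
clock 11: out=0, reg = 0x0A3
clock 12: out=1, reg = 0x851

0001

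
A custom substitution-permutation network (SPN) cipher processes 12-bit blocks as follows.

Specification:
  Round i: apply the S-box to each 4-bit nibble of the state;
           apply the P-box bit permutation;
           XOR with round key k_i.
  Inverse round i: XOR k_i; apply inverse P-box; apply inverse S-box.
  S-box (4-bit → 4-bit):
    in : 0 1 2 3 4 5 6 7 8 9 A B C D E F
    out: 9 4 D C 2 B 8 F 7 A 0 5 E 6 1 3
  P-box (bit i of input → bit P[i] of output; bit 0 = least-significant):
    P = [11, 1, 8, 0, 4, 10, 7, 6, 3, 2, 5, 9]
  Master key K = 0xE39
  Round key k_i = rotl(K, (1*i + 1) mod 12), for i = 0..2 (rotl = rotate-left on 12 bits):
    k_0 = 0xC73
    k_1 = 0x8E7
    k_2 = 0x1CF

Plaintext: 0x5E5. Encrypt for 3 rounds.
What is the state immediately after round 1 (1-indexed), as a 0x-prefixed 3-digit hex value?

0x66C

s_0 = plaintext = 0x5E5
s_1 = Round(s_0, k_0) = 0x66C
s_2 = Round(s_1, k_1) = 0xBA4
s_3 = Round(s_2, k_2) = 0x1E5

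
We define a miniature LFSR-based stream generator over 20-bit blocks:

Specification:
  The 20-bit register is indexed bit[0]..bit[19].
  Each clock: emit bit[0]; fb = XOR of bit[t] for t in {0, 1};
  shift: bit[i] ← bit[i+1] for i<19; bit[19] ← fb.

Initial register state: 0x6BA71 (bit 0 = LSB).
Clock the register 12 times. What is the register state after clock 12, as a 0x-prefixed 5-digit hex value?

reg_0 = 0x6BA71
clock 1: out=1, reg = 0xB5D38
clock 2: out=0, reg = 0x5AE9C
clock 3: out=0, reg = 0x2D74E
clock 4: out=0, reg = 0x96BA7
clock 5: out=1, reg = 0x4B5D3
clock 6: out=1, reg = 0x25AE9
clock 7: out=1, reg = 0x92D74
clock 8: out=0, reg = 0x496BA
clock 9: out=0, reg = 0xA4B5D
clock 10: out=1, reg = 0xD25AE
clock 11: out=0, reg = 0xE92D7
clock 12: out=1, reg = 0x7496B

0x7496B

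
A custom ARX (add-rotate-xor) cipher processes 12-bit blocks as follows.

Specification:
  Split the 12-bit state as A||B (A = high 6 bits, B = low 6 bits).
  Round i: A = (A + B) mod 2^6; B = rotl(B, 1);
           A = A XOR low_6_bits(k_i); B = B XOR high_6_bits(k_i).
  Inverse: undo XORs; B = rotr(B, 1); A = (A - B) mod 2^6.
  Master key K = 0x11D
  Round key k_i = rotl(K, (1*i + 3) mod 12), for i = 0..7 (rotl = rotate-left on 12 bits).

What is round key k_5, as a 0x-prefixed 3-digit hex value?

0xD11

K = 0x11D
k_0 = rotl(K, (1*0+3) mod 12) = rotl(K, 3) = 0x8E8
k_1 = rotl(K, (1*1+3) mod 12) = rotl(K, 4) = 0x1D1
k_2 = rotl(K, (1*2+3) mod 12) = rotl(K, 5) = 0x3A2
k_3 = rotl(K, (1*3+3) mod 12) = rotl(K, 6) = 0x744
k_4 = rotl(K, (1*4+3) mod 12) = rotl(K, 7) = 0xE88
k_5 = rotl(K, (1*5+3) mod 12) = rotl(K, 8) = 0xD11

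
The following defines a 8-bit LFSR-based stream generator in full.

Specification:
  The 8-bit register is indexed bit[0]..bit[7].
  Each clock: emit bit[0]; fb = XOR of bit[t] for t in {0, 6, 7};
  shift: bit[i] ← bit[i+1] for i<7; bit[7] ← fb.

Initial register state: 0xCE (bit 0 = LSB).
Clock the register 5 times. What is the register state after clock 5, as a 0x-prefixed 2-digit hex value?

reg_0 = 0xCE
clock 1: out=0, reg = 0x67
clock 2: out=1, reg = 0x33
clock 3: out=1, reg = 0x99
clock 4: out=1, reg = 0x4C
clock 5: out=0, reg = 0xA6

0xA6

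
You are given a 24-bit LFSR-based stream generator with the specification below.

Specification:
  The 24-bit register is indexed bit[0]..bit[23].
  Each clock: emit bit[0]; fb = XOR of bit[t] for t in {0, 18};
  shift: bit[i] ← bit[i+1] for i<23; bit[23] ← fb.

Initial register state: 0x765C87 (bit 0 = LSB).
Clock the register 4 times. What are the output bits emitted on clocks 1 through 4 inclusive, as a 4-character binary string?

reg_0 = 0x765C87
clock 1: out=1, reg = 0x3B2E43
clock 2: out=1, reg = 0x9D9721
clock 3: out=1, reg = 0x4ECB90
clock 4: out=0, reg = 0xA765C8

1110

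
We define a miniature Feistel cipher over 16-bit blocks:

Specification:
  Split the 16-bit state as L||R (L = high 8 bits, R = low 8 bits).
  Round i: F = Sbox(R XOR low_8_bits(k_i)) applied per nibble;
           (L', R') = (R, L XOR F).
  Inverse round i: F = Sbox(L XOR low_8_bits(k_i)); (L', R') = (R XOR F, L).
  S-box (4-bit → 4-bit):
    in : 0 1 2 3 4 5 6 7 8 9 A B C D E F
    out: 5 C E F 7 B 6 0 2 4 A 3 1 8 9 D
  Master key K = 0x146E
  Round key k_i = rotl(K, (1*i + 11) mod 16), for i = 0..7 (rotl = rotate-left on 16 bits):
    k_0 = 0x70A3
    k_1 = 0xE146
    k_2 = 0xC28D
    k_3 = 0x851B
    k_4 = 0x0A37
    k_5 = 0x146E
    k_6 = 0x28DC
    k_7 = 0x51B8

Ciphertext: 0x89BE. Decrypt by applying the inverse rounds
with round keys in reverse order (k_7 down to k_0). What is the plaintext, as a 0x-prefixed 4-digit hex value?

s_0 = ciphertext = 0x89BE
s_1 = InvRound(s_0, k_7) = 0x4289
s_2 = InvRound(s_1, k_6) = 0xC042
s_3 = InvRound(s_2, k_5) = 0xEBC0
s_4 = InvRound(s_3, k_4) = 0x41EB
s_5 = InvRound(s_4, k_3) = 0x5141
s_6 = InvRound(s_5, k_2) = 0xC051
s_7 = InvRound(s_6, k_1) = 0x77C0
s_8 = InvRound(s_7, k_0) = 0x4777

0x4777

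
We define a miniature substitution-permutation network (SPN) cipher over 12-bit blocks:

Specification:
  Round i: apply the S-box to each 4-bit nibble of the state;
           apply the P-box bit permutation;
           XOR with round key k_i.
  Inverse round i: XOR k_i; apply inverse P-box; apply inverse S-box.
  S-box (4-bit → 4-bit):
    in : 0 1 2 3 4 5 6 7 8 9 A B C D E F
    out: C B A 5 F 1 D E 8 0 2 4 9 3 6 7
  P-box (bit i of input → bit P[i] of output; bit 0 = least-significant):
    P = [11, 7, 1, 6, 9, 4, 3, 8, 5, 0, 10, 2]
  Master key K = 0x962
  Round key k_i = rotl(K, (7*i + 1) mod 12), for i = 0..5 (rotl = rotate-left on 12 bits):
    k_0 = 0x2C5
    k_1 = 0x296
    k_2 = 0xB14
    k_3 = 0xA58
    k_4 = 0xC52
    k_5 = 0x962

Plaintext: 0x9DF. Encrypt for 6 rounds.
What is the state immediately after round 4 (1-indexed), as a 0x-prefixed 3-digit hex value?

s_0 = plaintext = 0x9DF
s_1 = Round(s_0, k_0) = 0x857
s_2 = Round(s_1, k_1) = 0x050
s_3 = Round(s_2, k_2) = 0xD52
s_4 = Round(s_3, k_3) = 0x8B9
s_5 = Round(s_4, k_4) = 0xC5E
s_6 = Round(s_5, k_5) = 0xBC4

0x8B9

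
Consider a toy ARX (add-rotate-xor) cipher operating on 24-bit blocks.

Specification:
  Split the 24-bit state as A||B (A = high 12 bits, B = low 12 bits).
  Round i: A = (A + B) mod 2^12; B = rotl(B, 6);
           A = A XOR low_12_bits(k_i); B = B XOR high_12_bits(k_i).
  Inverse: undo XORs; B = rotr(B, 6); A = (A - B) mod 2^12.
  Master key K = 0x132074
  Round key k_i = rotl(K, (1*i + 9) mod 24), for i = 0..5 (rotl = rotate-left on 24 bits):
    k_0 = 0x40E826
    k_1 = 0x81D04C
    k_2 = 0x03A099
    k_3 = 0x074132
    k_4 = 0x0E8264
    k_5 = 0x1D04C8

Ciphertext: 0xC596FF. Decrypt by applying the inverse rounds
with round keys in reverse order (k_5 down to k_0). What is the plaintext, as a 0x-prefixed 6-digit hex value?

s_0 = ciphertext = 0xC596FF
s_1 = InvRound(s_0, k_5) = 0xCB5BDC
s_2 = InvRound(s_1, k_4) = 0x1A5D2C
s_3 = InvRound(s_2, k_3) = 0xA62635
s_4 = InvRound(s_3, k_2) = 0x7233D8
s_5 = InvRound(s_4, k_1) = 0x60016F
s_6 = InvRound(s_5, k_0) = 0x5D1855

0x5D1855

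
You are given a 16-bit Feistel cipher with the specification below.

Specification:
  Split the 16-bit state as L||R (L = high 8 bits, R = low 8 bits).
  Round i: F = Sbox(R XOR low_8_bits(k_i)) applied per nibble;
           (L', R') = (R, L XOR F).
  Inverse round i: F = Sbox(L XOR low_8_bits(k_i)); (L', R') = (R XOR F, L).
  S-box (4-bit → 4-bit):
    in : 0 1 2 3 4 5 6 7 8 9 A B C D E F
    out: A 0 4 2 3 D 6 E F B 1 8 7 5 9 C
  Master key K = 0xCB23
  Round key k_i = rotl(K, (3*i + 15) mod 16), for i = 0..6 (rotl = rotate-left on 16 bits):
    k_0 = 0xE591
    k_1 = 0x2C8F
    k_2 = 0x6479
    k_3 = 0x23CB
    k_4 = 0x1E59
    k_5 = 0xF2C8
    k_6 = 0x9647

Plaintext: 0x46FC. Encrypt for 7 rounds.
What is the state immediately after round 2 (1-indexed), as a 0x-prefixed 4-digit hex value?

s_0 = plaintext = 0x46FC
s_1 = Round(s_0, k_0) = 0xFC23
s_2 = Round(s_1, k_1) = 0x23EB
s_3 = Round(s_2, k_2) = 0xEB97
s_4 = Round(s_3, k_3) = 0x973C
s_5 = Round(s_4, k_4) = 0x3CFA
s_6 = Round(s_5, k_5) = 0xFA18
s_7 = Round(s_6, k_6) = 0x1826

0x23EB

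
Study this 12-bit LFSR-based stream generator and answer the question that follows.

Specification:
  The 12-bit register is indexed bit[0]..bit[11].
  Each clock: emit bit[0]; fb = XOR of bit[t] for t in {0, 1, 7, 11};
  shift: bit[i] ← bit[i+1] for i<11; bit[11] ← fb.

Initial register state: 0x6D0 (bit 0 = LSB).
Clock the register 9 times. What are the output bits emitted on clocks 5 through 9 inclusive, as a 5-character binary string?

10110

reg_0 = 0x6D0
clock 1: out=0, reg = 0xB68
clock 2: out=0, reg = 0xDB4
clock 3: out=0, reg = 0x6DA
clock 4: out=0, reg = 0x36D
clock 5: out=1, reg = 0x9B6
clock 6: out=0, reg = 0xCDB
clock 7: out=1, reg = 0x66D
clock 8: out=1, reg = 0xB36
clock 9: out=0, reg = 0x59B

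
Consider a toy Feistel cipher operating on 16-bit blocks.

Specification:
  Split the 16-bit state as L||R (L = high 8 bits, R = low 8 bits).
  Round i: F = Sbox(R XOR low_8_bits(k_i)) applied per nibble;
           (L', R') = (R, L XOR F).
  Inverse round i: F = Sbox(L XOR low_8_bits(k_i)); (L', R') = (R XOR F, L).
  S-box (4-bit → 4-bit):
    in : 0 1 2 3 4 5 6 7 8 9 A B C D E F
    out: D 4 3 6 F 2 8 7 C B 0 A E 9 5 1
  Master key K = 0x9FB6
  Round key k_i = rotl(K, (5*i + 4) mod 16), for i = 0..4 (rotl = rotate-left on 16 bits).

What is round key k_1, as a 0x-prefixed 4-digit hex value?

K = 0x9FB6
k_0 = rotl(K, (5*0+4) mod 16) = rotl(K, 4) = 0xFB69
k_1 = rotl(K, (5*1+4) mod 16) = rotl(K, 9) = 0x6D3F

0x6D3F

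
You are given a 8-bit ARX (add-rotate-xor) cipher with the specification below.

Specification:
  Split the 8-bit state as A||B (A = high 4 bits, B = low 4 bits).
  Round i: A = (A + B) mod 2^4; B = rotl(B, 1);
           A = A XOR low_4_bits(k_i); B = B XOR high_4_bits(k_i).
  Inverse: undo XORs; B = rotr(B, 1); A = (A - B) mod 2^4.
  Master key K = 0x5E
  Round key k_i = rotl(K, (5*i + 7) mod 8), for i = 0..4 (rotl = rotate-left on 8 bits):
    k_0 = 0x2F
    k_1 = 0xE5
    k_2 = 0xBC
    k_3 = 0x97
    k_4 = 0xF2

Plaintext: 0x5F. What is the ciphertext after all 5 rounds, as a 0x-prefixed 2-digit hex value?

s_0 = plaintext = 0x5F
s_1 = Round(s_0, k_0) = 0xBD
s_2 = Round(s_1, k_1) = 0xD5
s_3 = Round(s_2, k_2) = 0xE1
s_4 = Round(s_3, k_3) = 0x8B
s_5 = Round(s_4, k_4) = 0x18

0x18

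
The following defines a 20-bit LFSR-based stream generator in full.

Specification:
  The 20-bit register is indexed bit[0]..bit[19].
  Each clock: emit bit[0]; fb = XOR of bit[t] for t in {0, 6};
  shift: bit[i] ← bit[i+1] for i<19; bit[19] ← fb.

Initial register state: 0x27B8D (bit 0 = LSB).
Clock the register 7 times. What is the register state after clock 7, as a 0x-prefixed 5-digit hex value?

reg_0 = 0x27B8D
clock 1: out=1, reg = 0x93DC6
clock 2: out=0, reg = 0xC9EE3
clock 3: out=1, reg = 0x64F71
clock 4: out=1, reg = 0x327B8
clock 5: out=0, reg = 0x193DC
clock 6: out=0, reg = 0x8C9EE
clock 7: out=0, reg = 0xC64F7

0xC64F7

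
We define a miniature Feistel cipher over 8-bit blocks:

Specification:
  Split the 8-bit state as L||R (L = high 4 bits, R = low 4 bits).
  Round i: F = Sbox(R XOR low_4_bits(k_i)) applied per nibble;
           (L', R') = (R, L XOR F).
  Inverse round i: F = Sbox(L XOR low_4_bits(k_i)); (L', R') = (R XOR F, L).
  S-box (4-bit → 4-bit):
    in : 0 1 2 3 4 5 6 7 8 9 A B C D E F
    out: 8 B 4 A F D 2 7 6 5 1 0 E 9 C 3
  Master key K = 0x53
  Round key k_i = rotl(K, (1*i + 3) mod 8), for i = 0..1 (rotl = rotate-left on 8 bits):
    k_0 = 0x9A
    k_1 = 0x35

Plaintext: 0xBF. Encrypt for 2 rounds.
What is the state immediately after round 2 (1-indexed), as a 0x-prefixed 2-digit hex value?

s_0 = plaintext = 0xBF
s_1 = Round(s_0, k_0) = 0xF6
s_2 = Round(s_1, k_1) = 0x65

0x65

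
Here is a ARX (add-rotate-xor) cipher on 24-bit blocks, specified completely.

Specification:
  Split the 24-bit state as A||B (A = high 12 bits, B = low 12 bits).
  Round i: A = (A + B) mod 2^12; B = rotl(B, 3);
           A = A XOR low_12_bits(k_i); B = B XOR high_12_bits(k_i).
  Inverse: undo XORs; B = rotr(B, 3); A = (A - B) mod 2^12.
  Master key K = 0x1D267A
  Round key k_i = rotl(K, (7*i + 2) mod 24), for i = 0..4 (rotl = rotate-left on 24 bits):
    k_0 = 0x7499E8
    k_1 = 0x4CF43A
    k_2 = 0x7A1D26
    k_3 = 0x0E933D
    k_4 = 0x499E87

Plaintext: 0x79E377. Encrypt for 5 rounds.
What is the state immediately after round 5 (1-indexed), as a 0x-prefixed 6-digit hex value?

0x2059E6

s_0 = plaintext = 0x79E377
s_1 = Round(s_0, k_0) = 0x2FDCF0
s_2 = Round(s_1, k_1) = 0xBD7349
s_3 = Round(s_2, k_2) = 0x206DE8
s_4 = Round(s_3, k_3) = 0xCD3FAF
s_5 = Round(s_4, k_4) = 0x2059E6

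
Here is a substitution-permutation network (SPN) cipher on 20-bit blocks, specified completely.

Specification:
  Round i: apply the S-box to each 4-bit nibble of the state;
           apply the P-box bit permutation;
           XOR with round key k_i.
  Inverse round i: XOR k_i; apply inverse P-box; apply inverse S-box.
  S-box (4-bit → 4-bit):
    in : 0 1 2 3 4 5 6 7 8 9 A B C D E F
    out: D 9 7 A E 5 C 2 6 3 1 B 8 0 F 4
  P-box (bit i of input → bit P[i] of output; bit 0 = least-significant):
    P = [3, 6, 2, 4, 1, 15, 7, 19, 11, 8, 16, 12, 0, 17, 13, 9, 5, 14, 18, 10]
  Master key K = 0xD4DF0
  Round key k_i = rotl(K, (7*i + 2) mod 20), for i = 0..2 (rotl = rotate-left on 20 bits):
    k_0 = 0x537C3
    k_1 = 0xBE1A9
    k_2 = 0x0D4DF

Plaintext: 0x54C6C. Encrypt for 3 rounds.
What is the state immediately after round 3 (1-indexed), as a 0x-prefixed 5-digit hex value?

s_0 = plaintext = 0x54C6C
s_1 = Round(s_0, k_0) = 0xB0573
s_2 = Round(s_1, k_1) = 0xA0FD8
s_3 = Round(s_2, k_2) = 0x1F6BA

0x1F6BA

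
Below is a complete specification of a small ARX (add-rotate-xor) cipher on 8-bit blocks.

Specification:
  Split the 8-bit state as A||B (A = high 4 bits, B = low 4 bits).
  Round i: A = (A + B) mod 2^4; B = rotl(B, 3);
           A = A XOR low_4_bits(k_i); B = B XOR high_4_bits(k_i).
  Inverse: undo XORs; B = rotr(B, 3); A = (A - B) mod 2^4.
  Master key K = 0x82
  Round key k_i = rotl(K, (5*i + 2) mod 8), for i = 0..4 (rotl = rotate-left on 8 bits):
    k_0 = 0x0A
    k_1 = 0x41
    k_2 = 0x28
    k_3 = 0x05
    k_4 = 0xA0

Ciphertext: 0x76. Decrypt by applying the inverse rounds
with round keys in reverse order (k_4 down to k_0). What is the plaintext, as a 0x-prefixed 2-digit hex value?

s_0 = ciphertext = 0x76
s_1 = InvRound(s_0, k_4) = 0xE9
s_2 = InvRound(s_1, k_3) = 0x83
s_3 = InvRound(s_2, k_2) = 0xE2
s_4 = InvRound(s_3, k_1) = 0x3C
s_5 = InvRound(s_4, k_0) = 0x09

0x09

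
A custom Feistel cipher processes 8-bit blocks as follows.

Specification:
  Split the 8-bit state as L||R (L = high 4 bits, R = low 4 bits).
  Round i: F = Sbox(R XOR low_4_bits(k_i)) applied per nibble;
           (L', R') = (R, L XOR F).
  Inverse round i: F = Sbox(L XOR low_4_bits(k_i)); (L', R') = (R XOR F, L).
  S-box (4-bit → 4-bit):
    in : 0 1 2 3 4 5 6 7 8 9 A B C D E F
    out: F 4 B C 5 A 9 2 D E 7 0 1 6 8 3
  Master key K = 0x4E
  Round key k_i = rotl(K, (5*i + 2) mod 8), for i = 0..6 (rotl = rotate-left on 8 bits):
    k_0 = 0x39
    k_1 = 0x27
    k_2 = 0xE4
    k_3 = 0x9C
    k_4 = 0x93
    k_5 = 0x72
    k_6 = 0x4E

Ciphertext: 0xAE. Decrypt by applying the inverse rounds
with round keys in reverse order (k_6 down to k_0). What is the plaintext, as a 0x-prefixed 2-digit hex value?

0x00

s_0 = ciphertext = 0xAE
s_1 = InvRound(s_0, k_6) = 0xBA
s_2 = InvRound(s_1, k_5) = 0x4B
s_3 = InvRound(s_2, k_4) = 0x94
s_4 = InvRound(s_3, k_3) = 0xE9
s_5 = InvRound(s_4, k_2) = 0xEE
s_6 = InvRound(s_5, k_1) = 0x0E
s_7 = InvRound(s_6, k_0) = 0x00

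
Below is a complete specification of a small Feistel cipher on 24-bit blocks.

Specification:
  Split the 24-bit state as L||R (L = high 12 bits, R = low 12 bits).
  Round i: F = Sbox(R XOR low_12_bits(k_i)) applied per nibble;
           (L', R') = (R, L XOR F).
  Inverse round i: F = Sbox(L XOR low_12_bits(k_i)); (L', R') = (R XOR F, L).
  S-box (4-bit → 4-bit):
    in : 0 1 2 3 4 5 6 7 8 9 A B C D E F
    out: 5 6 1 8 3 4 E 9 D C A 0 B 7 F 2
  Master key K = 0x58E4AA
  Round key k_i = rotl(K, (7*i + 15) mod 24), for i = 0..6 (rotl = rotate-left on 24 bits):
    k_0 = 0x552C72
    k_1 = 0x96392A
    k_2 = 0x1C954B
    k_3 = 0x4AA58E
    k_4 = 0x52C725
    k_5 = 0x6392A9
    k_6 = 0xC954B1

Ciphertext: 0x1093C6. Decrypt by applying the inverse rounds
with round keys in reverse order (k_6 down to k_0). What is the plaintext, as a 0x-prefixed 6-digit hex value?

s_0 = ciphertext = 0x1093C6
s_1 = InvRound(s_0, k_6) = 0x7CB109
s_2 = InvRound(s_1, k_5) = 0x5E87CB
s_3 = InvRound(s_2, k_4) = 0x67C5E8
s_4 = InvRound(s_3, k_3) = 0xDC967C
s_5 = InvRound(s_4, k_2) = 0xBADDC9
s_6 = InvRound(s_5, k_1) = 0xC10BAD
s_7 = InvRound(s_6, k_0) = 0xE4CC10

0xE4CC10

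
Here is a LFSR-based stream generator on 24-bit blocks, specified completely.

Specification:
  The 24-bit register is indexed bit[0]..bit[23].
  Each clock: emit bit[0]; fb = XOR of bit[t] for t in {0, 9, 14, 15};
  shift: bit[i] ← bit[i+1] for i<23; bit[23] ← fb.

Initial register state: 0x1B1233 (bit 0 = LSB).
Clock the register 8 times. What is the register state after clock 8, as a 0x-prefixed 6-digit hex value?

reg_0 = 0x1B1233
clock 1: out=1, reg = 0x0D8919
clock 2: out=1, reg = 0x06C48C
clock 3: out=0, reg = 0x036246
clock 4: out=0, reg = 0x01B123
clock 5: out=1, reg = 0x00D891
clock 6: out=1, reg = 0x806C48
clock 7: out=0, reg = 0xC03624
clock 8: out=0, reg = 0xE01B12

0xE01B12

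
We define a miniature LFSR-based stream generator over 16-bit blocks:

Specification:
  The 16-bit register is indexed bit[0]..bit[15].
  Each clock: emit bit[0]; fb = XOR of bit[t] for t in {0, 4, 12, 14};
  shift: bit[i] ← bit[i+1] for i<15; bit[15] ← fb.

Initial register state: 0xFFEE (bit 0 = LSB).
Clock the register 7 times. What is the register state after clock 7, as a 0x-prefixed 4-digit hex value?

reg_0 = 0xFFEE
clock 1: out=0, reg = 0x7FF7
clock 2: out=1, reg = 0x3FFB
clock 3: out=1, reg = 0x9FFD
clock 4: out=1, reg = 0xCFFE
clock 5: out=0, reg = 0x67FF
clock 6: out=1, reg = 0xB3FF
clock 7: out=1, reg = 0xD9FF

0xD9FF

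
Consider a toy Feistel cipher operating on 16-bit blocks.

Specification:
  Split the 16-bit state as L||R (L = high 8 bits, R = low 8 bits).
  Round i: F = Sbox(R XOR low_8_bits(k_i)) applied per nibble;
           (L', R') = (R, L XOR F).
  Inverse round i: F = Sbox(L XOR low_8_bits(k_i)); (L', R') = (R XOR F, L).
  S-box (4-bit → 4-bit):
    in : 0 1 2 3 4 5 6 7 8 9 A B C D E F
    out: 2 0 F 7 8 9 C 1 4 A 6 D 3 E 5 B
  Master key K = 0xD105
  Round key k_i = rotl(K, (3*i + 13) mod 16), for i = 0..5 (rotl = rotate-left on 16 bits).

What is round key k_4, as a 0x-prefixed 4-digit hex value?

K = 0xD105
k_0 = rotl(K, (3*0+13) mod 16) = rotl(K, 13) = 0xBA20
k_1 = rotl(K, (3*1+13) mod 16) = rotl(K, 0) = 0xD105
k_2 = rotl(K, (3*2+13) mod 16) = rotl(K, 3) = 0x882E
k_3 = rotl(K, (3*3+13) mod 16) = rotl(K, 6) = 0x4174
k_4 = rotl(K, (3*4+13) mod 16) = rotl(K, 9) = 0x0BA2

0x0BA2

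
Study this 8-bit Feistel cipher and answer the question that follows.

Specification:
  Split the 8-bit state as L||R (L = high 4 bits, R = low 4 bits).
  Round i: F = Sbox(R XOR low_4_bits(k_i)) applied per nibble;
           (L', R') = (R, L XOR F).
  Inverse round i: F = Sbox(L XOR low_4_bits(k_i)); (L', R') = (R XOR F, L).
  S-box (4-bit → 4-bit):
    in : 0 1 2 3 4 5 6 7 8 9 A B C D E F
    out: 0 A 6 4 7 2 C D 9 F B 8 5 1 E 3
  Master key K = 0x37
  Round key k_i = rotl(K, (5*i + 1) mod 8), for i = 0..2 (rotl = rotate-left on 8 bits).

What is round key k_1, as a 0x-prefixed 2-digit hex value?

K = 0x37
k_0 = rotl(K, (5*0+1) mod 8) = rotl(K, 1) = 0x6E
k_1 = rotl(K, (5*1+1) mod 8) = rotl(K, 6) = 0xCD

0xCD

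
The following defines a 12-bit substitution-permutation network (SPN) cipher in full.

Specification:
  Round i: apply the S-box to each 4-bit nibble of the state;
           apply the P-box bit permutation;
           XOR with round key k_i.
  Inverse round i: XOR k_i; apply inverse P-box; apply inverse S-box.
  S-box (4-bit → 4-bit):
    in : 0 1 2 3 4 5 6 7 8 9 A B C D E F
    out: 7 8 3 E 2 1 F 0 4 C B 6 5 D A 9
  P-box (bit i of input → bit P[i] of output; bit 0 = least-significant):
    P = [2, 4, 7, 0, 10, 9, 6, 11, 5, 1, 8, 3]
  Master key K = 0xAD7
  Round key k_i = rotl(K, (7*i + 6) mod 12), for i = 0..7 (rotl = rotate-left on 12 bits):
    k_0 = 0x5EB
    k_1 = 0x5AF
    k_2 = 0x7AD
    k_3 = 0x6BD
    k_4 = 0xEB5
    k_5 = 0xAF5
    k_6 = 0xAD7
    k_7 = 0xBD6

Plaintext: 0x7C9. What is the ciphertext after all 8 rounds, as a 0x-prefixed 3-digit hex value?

s_0 = plaintext = 0x7C9
s_1 = Round(s_0, k_0) = 0x12A
s_2 = Round(s_1, k_1) = 0x3B2
s_3 = Round(s_2, k_2) = 0x4F3
s_4 = Round(s_3, k_3) = 0xA2E
s_5 = Round(s_4, k_4) = 0x88E
s_6 = Round(s_5, k_5) = 0xBA4
s_7 = Round(s_6, k_6) = 0x5C5
s_8 = Round(s_7, k_7) = 0xFB2

0xFB2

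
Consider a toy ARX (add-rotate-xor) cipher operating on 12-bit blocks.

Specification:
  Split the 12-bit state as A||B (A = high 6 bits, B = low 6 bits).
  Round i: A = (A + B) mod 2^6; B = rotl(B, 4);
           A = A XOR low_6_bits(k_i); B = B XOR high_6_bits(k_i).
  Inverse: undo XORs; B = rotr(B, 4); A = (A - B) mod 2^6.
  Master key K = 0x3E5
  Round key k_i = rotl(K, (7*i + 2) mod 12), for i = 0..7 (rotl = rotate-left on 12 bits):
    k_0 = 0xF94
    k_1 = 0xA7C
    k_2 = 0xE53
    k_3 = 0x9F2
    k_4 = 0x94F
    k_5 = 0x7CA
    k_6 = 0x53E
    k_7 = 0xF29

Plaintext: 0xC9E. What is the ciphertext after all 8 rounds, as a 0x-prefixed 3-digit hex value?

0x080

s_0 = plaintext = 0xC9E
s_1 = Round(s_0, k_0) = 0x119
s_2 = Round(s_1, k_1) = 0x87F
s_3 = Round(s_2, k_2) = 0xCC6
s_4 = Round(s_3, k_3) = 0x2C6
s_5 = Round(s_4, k_4) = 0x784
s_6 = Round(s_5, k_5) = 0xA1E
s_7 = Round(s_6, k_6) = 0xE33
s_8 = Round(s_7, k_7) = 0x080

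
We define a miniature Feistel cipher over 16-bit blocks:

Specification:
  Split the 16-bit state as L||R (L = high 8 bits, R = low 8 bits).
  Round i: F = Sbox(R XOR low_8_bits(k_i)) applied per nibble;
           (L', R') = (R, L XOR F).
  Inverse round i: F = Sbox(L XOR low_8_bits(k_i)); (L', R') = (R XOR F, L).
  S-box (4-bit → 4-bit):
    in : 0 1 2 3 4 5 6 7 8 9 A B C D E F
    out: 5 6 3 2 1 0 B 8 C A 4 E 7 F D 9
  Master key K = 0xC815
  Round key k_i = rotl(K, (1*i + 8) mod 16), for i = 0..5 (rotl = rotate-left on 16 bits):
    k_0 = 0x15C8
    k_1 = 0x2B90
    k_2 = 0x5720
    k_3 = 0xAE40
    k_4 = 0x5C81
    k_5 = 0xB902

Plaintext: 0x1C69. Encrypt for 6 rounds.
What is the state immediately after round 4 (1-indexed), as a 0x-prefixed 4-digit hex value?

s_0 = plaintext = 0x1C69
s_1 = Round(s_0, k_0) = 0x695A
s_2 = Round(s_1, k_1) = 0x5A1D
s_3 = Round(s_2, k_2) = 0x1D75
s_4 = Round(s_3, k_3) = 0x753D
s_5 = Round(s_4, k_4) = 0x3D92
s_6 = Round(s_5, k_5) = 0x9298

0x753D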